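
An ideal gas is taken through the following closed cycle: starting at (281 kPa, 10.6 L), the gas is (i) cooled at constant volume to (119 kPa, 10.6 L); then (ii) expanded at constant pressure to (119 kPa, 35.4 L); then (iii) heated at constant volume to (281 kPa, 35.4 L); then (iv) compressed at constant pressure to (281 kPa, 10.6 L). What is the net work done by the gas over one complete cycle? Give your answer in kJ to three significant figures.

W_net ≈ -4.02 kJ

Constant-volume legs do no work.
W(ii) = (119)(35.4 − 10.6) = 2951 J; W(iv) = (281)(10.6 − 35.4) = -6969 J.
W_net = 2951 − 6969 = -4018 J (the counter-clockwise enclosed area).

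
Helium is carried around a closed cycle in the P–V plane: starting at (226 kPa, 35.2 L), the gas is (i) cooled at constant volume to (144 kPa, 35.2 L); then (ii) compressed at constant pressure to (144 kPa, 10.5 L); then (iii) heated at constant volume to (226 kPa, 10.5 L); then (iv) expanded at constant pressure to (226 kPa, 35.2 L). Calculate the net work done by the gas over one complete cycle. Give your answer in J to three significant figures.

W_net ≈ 2030 J

Constant-volume legs do no work.
W(ii) = (144)(10.5 − 35.2) = -3557 J; W(iv) = (226)(35.2 − 10.5) = 5582 J.
W_net = -3557 + 5582 = 2025 J (the clockwise enclosed area).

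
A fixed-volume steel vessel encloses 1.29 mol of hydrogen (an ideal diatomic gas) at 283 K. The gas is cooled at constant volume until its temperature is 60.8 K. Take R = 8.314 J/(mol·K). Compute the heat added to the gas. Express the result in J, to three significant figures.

Q ≈ -5960 J

Constant volume ⇒ W = 0, so Q = ΔU = nCᵥΔT with Cᵥ = 5R/2 = 20.79 J/(mol·K).
ΔU = (1.29)(20.79)(60.8 − 283) = -5958 J.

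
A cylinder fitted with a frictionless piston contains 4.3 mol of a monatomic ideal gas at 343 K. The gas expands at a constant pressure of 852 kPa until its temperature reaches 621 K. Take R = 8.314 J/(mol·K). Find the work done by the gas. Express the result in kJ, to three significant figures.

Isobaric: W = P ΔV = nR ΔT.
W = (4.3)(8.314)(621 − 343) = 9939 J.

W ≈ 9.94 kJ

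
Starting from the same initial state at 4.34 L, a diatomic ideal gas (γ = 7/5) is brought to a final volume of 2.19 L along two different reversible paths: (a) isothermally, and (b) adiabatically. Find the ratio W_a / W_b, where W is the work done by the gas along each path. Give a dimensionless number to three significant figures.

W_a / W_b ≈ 0.869

Path (a) isothermal: W = P₁V₁ ln(V₂/V₁) → W_a/(P₁V₁) = -0.684.
Path (b) adiabatic: W = P₁V₁(1 − (V₁/V₂)^(γ−1))/(γ−1) → W_b/(P₁V₁) = -0.7867.
W_a / W_b = -0.684 / -0.7867 = 0.8694.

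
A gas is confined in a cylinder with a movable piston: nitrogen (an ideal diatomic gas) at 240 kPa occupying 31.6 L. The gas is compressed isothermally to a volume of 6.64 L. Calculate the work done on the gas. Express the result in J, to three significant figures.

Isothermal: W = nRT ln(V₂/V₁) = P₁V₁ ln(V₂/V₁).
P₁V₁ = (240 kPa)(31.6 L) = 7584 J.
W = 7584 × ln(6.64/31.6) = 7584 × -1.56
W_by_gas = -11831 J; work on gas = −W_by = 11831 J.

W ≈ 11800 J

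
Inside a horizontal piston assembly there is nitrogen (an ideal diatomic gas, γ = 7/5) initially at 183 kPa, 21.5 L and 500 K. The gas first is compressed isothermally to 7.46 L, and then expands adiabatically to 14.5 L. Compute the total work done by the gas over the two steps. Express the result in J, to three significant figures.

Step 1 (isothermal): W = P₁V₁ ln(V₂/V₁) = (3934) ln(7.46/21.5) = -4165 J.
After step 1: P = 527.4 kPa, V = 7.46 L, T = 500 K.
Step 2 (adiabatic): W = (P₁V₁ − P₂V₂)/(γ−1) = (3934 − 3016)/0.4 = 2296 J.
W_total = -4165 + 2296 = -1869 J.

W_total ≈ -1870 J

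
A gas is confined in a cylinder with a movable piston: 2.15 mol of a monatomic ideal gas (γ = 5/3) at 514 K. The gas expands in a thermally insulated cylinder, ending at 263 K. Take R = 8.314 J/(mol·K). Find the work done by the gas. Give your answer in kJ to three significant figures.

Adiabatic ⇒ Q = 0, so W_by = −ΔU = nCᵥ(T₁ − T₂).
Cᵥ = 3R/2 = 12.47 J/(mol·K).
W = (2.15)(12.47)(514 − 263) = 6730 J.

W ≈ 6.73 kJ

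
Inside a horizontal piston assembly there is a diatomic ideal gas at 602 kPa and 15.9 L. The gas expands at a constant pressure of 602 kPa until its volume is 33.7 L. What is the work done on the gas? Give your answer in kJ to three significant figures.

W ≈ -10.7 kJ

Isobaric: W = P ΔV.
W = (602 kPa)(33.7 − 15.9 L) = (602)(17.8) = 10716 J.
Work on gas = −W_by = -10716 J.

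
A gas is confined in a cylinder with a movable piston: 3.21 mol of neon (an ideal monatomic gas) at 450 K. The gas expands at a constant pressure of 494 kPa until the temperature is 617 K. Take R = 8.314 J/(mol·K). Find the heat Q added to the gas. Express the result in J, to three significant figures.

Q ≈ 11100 J

Isobaric: W = nRΔT = (3.21)(8.314)(167) = 4457 J.
ΔU = nCᵥΔT with Cᵥ = 3R/2: ΔU = (3.21)(12.47)(167) = 6685 J.
Q = ΔU + W = 6685 + 4457 = 11142 J.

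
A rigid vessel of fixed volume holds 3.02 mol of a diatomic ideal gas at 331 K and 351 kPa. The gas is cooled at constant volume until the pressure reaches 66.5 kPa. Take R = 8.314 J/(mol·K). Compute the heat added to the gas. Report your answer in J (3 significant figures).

Constant volume ⇒ W = 0, so Q = ΔU = nCᵥΔT with Cᵥ = 5R/2 = 20.79 J/(mol·K).
At constant V, T₂/T₁ = P₂/P₁ ⇒ ΔT = T₁(P₂/P₁ − 1) = 331·(66.5/351 − 1) = -268.3 K.
ΔU = (3.02)(20.79)(-268.3) = -16841 J.

Q ≈ -16800 J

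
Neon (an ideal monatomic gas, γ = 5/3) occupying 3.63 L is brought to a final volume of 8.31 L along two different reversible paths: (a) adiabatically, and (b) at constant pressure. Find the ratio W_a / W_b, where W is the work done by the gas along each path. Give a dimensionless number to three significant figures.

W_a / W_b ≈ 0.494

Path (a) adiabatic: W = P₁V₁(1 − (V₁/V₂)^(γ−1))/(γ−1) → W_a/(P₁V₁) = 0.6364.
Path (b) isobaric: W = P₁(V₂ − V₁) → W_b/(P₁V₁) = 1.289.
W_a / W_b = 0.6364 / 1.289 = 0.4936.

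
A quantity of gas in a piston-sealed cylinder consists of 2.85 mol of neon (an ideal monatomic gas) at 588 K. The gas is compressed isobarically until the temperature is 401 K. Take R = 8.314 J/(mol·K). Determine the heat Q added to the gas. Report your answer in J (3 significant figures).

Isobaric: W = nRΔT = (2.85)(8.314)(-187) = -4431 J.
ΔU = nCᵥΔT with Cᵥ = 3R/2: ΔU = (2.85)(12.47)(-187) = -6646 J.
Q = ΔU + W = -6646 − 4431 = -11077 J.

Q ≈ -11100 J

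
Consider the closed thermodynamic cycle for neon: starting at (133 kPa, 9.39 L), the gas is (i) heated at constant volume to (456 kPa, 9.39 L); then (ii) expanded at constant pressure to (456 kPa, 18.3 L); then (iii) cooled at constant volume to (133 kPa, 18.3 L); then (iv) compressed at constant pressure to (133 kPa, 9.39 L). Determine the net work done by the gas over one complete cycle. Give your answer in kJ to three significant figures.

Constant-volume legs do no work.
W(ii) = (456)(18.3 − 9.39) = 4063 J; W(iv) = (133)(9.39 − 18.3) = -1185 J.
W_net = 4063 − 1185 = 2878 J (the clockwise enclosed area).

W_net ≈ 2.88 kJ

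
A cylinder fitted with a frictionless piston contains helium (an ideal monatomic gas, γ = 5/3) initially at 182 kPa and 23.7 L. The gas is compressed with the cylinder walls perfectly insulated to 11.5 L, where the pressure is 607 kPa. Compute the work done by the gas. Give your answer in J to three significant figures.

W ≈ -4000 J

Adiabatic: W = (P₁V₁ − P₂V₂)/(γ − 1) with γ = 5/3.
P₁V₁ = 4313 J, P₂V₂ = 6980 J.
W = (4313 − 6980) / 0.6667 = -4001 J.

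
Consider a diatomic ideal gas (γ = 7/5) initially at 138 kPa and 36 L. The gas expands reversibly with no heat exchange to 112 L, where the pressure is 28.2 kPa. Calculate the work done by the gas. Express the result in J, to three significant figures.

Adiabatic: W = (P₁V₁ − P₂V₂)/(γ − 1) with γ = 7/5.
P₁V₁ = 4968 J, P₂V₂ = 3158 J.
W = (4968 − 3158) / 0.4 = 4524 J.

W ≈ 4520 J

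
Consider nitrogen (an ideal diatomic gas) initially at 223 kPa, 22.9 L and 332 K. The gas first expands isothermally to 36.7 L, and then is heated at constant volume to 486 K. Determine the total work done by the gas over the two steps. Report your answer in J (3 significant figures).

W_total ≈ 2410 J

Step 1 (isothermal): W = P₁V₁ ln(V₂/V₁) = (5107) ln(36.7/22.9) = 2409 J.
Step 2 (isochoric): W = 0 (constant volume).
W_total = 2409 + 0 = 2409 J.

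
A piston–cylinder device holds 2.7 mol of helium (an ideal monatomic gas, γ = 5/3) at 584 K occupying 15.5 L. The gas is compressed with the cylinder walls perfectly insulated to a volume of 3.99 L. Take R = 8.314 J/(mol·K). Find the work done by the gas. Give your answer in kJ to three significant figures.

W ≈ -28.9 kJ

Adiabatic: TV^(γ−1) = const with γ = 5/3.
T₂ = T₁ (V₁/V₂)^(γ−1) = 584 × (15.5/3.99)^0.667 = 584 × 2.471 = 1443 K.
W_by = nCᵥ(T₁ − T₂) = (2.7)(12.47)(584 − 1443) = -28930 J.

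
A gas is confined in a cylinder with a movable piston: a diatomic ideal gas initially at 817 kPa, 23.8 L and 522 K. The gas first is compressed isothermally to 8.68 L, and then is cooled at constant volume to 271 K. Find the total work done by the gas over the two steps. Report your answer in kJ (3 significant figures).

W_total ≈ -19.6 kJ

Step 1 (isothermal): W = P₁V₁ ln(V₂/V₁) = (19445) ln(8.68/23.8) = -19613 J.
Step 2 (isochoric): W = 0 (constant volume).
W_total = -19613 + 0 = -19613 J.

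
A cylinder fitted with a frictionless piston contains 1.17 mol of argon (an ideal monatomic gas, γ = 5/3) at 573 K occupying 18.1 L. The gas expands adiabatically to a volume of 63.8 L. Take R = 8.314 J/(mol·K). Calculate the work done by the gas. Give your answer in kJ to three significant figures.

Adiabatic: TV^(γ−1) = const with γ = 5/3.
T₂ = T₁ (V₁/V₂)^(γ−1) = 573 × (18.1/63.8)^0.667 = 573 × 0.4318 = 247.4 K.
W_by = nCᵥ(T₁ − T₂) = (1.17)(12.47)(573 − 247.4) = 4751 J.

W ≈ 4.75 kJ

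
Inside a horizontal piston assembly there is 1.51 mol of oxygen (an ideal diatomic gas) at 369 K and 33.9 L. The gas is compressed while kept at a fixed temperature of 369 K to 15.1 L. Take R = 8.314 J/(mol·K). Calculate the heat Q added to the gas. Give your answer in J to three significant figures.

Isothermal ⇒ ΔU = 0, so Q = W = nRT ln(V₂/V₁).
Q = (1.51)(8.314)(369) ln(15.1/33.9) = 4632 × -0.8087 = -3746 J.

Q ≈ -3750 J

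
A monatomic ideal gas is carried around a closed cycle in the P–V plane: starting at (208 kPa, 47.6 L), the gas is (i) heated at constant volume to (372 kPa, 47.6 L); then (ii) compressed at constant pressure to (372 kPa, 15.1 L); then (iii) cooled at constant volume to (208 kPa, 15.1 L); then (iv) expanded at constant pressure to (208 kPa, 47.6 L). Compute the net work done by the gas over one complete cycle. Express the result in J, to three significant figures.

W_net ≈ -5330 J

Constant-volume legs do no work.
W(ii) = (372)(15.1 − 47.6) = -12090 J; W(iv) = (208)(47.6 − 15.1) = 6760 J.
W_net = -12090 + 6760 = -5330 J (the counter-clockwise enclosed area).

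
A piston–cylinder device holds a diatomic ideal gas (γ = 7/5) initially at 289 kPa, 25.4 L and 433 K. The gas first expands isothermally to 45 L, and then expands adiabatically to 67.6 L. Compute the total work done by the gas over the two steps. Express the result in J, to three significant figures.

W_total ≈ 6950 J

Step 1 (isothermal): W = P₁V₁ ln(V₂/V₁) = (7341) ln(45/25.4) = 4198 J.
After step 1: P = 163.1 kPa, V = 45 L, T = 433 K.
Step 2 (adiabatic): W = (P₁V₁ − P₂V₂)/(γ−1) = (7341 − 6238)/0.4 = 2757 J.
W_total = 4198 + 2757 = 6955 J.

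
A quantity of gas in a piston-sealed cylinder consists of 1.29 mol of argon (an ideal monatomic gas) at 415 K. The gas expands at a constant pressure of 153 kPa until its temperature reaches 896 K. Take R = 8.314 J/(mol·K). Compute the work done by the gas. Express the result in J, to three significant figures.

W ≈ 5160 J

Isobaric: W = P ΔV = nR ΔT.
W = (1.29)(8.314)(896 − 415) = 5159 J.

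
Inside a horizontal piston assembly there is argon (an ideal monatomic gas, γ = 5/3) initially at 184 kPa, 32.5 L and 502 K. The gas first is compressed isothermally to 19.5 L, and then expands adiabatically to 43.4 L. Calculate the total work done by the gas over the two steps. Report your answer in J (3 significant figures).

Step 1 (isothermal): W = P₁V₁ ln(V₂/V₁) = (5980) ln(19.5/32.5) = -3055 J.
After step 1: P = 306.7 kPa, V = 19.5 L, T = 502 K.
Step 2 (adiabatic): W = (P₁V₁ − P₂V₂)/(γ−1) = (5980 − 3508)/0.667 = 3708 J.
W_total = -3055 + 3708 = 653.2 J.

W_total ≈ 653 J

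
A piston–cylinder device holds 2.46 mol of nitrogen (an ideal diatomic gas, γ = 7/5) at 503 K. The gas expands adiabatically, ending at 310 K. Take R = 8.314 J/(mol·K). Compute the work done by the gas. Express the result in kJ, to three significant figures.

Adiabatic ⇒ Q = 0, so W_by = −ΔU = nCᵥ(T₁ − T₂).
Cᵥ = 5R/2 = 20.79 J/(mol·K).
W = (2.46)(20.79)(503 − 310) = 9868 J.

W ≈ 9.87 kJ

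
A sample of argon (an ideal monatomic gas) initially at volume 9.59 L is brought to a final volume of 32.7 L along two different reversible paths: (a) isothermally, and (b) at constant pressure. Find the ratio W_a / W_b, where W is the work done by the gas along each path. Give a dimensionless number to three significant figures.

Path (a) isothermal: W = P₁V₁ ln(V₂/V₁) → W_a/(P₁V₁) = 1.227.
Path (b) isobaric: W = P₁(V₂ − V₁) → W_b/(P₁V₁) = 2.41.
W_a / W_b = 1.227 / 2.41 = 0.509.

W_a / W_b ≈ 0.509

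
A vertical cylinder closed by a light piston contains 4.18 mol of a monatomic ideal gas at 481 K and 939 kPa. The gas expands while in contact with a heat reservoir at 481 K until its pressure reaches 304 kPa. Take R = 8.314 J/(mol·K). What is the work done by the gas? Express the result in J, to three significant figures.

Isothermal process: W = nRT ln(V₂/V₁) = nRT ln(P₁/P₂).
W = (4.18)(8.314)(481) × ln(939/304)
  = 16716 × ln(3.089) = 16716 × 1.128
W_by_gas = 18852 J.

W ≈ 18900 J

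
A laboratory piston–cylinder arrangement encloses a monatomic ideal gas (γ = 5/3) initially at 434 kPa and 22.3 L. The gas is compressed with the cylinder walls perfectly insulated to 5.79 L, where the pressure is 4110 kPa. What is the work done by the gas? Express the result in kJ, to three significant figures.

Adiabatic: W = (P₁V₁ − P₂V₂)/(γ − 1) with γ = 5/3.
P₁V₁ = 9678 J, P₂V₂ = 23797 J.
W = (9678 − 23797) / 0.6667 = -21178 J.

W ≈ -21.2 kJ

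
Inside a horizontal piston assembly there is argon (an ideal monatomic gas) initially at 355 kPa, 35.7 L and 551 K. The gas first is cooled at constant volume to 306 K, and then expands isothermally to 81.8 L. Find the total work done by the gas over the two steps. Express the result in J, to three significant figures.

Step 1 (isochoric): W = 0 (constant volume).
After step 1: P = 197.2 kPa (V unchanged).
Step 2 (isothermal): W = P₁V₁ ln(V₂/V₁) = (7038) ln(81.8/35.7) = 5836 J.
W_total = 0 + 5836 = 5836 J.

W_total ≈ 5840 J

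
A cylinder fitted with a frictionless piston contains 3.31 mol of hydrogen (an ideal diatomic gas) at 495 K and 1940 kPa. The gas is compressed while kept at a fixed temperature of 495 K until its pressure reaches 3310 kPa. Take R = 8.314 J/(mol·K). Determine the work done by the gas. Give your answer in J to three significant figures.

W ≈ -7280 J

Isothermal process: W = nRT ln(V₂/V₁) = nRT ln(P₁/P₂).
W = (3.31)(8.314)(495) × ln(1940/3310)
  = 13622 × ln(0.5861) = 13622 × -0.5343
W_by_gas = -7278 J.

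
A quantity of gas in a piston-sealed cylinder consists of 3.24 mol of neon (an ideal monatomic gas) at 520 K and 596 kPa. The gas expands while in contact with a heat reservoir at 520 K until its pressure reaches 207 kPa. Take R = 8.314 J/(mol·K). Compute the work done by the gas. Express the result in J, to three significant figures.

W ≈ 14800 J

Isothermal process: W = nRT ln(V₂/V₁) = nRT ln(P₁/P₂).
W = (3.24)(8.314)(520) × ln(596/207)
  = 14007 × ln(2.879) = 14007 × 1.058
W_by_gas = 14813 J.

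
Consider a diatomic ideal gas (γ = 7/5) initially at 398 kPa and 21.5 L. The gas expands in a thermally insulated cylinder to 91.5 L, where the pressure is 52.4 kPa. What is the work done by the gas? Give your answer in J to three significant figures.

Adiabatic: W = (P₁V₁ − P₂V₂)/(γ − 1) with γ = 7/5.
P₁V₁ = 8557 J, P₂V₂ = 4795 J.
W = (8557 − 4795) / 0.4 = 9406 J.

W ≈ 9410 J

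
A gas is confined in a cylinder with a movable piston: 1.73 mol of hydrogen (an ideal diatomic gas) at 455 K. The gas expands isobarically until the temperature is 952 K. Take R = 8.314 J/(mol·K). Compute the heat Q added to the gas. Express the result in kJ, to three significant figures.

Q ≈ 25.0 kJ

Isobaric: W = nRΔT = (1.73)(8.314)(497) = 7148 J.
ΔU = nCᵥΔT with Cᵥ = 5R/2: ΔU = (1.73)(20.79)(497) = 17871 J.
Q = ΔU + W = 17871 + 7148 = 25020 J.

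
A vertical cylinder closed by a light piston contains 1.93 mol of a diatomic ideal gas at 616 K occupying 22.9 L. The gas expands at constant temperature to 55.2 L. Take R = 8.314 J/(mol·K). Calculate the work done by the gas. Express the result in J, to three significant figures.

Isothermal: W = nRT ln(V₂/V₁).
W = (1.93)(8.314)(616) × ln(55.2/22.9)
  = 9884 × 0.8798
W_by_gas = 8697 J.

W ≈ 8700 J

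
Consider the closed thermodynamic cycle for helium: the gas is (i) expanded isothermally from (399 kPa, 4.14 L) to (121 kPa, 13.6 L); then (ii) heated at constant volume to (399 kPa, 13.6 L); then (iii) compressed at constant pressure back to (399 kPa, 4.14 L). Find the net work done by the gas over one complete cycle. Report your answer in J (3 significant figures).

W_net ≈ -1810 J

Leg (i): W = PᵢVᵢ ln(V_f/Vᵢ) = (1652) ln(13.6/4.14) = 1965 J.
Leg (ii): W = 0.
Leg (iii): W = PΔV = (399)(4.14 − 13.6) = -3775 J.
W_net = 1965 − 3775 = -1810 J.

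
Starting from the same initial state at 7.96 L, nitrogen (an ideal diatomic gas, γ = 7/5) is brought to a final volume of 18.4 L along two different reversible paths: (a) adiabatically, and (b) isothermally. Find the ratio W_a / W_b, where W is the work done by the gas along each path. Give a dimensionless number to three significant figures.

W_a / W_b ≈ 0.850

Path (a) adiabatic: W = P₁V₁(1 − (V₁/V₂)^(γ−1))/(γ−1) → W_a/(P₁V₁) = 0.712.
Path (b) isothermal: W = P₁V₁ ln(V₂/V₁) → W_b/(P₁V₁) = 0.8379.
W_a / W_b = 0.712 / 0.8379 = 0.8497.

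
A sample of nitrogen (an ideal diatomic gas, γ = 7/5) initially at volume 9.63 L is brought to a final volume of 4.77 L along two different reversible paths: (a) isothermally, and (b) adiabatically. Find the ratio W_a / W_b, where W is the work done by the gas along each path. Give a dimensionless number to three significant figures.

Path (a) isothermal: W = P₁V₁ ln(V₂/V₁) → W_a/(P₁V₁) = -0.7025.
Path (b) adiabatic: W = P₁V₁(1 − (V₁/V₂)^(γ−1))/(γ−1) → W_b/(P₁V₁) = -0.8112.
W_a / W_b = -0.7025 / -0.8112 = 0.8661.

W_a / W_b ≈ 0.866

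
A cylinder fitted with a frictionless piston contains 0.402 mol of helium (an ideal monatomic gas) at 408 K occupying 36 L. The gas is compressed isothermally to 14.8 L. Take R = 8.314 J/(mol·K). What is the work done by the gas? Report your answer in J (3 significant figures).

Isothermal: W = nRT ln(V₂/V₁).
W = (0.402)(8.314)(408) × ln(14.8/36)
  = 1364 × -0.8889
W_by_gas = -1212 J.

W ≈ -1210 J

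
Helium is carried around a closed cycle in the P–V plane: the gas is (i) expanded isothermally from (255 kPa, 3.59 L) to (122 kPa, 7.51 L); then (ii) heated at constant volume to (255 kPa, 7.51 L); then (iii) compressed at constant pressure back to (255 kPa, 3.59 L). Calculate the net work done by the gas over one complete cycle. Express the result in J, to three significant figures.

Leg (i): W = PᵢVᵢ ln(V_f/Vᵢ) = (915.4) ln(7.51/3.59) = 675.7 J.
Leg (ii): W = 0.
Leg (iii): W = PΔV = (255)(3.59 − 7.51) = -999.6 J.
W_net = 675.7 − 999.6 = -323.9 J.

W_net ≈ -324 J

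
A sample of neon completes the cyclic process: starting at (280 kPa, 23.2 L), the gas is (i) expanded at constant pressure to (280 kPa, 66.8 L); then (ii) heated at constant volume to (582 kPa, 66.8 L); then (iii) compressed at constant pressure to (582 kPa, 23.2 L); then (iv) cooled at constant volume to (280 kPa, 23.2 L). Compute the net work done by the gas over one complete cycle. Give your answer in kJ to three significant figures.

W_net ≈ -13.2 kJ

Constant-volume legs do no work.
W(i) = (280)(66.8 − 23.2) = 12208 J; W(iii) = (582)(23.2 − 66.8) = -25375 J.
W_net = 12208 − 25375 = -13167 J (the counter-clockwise enclosed area).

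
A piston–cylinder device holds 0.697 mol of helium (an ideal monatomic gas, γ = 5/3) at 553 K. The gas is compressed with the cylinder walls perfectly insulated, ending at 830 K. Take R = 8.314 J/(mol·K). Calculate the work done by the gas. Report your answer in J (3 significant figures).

W ≈ -2410 J

Adiabatic ⇒ Q = 0, so W_by = −ΔU = nCᵥ(T₁ − T₂).
Cᵥ = 3R/2 = 12.47 J/(mol·K).
W = (0.697)(12.47)(553 − 830) = -2408 J.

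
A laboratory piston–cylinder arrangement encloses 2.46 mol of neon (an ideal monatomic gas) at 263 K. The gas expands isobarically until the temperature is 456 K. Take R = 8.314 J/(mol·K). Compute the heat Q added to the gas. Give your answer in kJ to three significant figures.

Isobaric: W = nRΔT = (2.46)(8.314)(193) = 3947 J.
ΔU = nCᵥΔT with Cᵥ = 3R/2: ΔU = (2.46)(12.47)(193) = 5921 J.
Q = ΔU + W = 5921 + 3947 = 9868 J.

Q ≈ 9.87 kJ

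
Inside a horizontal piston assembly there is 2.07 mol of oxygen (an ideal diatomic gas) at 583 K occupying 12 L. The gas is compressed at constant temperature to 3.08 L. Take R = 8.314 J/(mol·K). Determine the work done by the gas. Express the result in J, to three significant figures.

W ≈ -13600 J

Isothermal: W = nRT ln(V₂/V₁).
W = (2.07)(8.314)(583) × ln(3.08/12)
  = 10033 × -1.36
W_by_gas = -13645 J.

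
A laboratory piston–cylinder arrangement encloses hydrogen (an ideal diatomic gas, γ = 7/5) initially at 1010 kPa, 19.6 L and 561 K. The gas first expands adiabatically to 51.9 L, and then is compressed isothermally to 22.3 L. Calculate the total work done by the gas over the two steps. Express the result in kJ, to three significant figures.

W_total ≈ 4.64 kJ

Step 1 (adiabatic): W = (P₁V₁ − P₂V₂)/(γ−1) = (19796 − 13410)/0.4 = 15966 J.
After step 1: P = 258.4 kPa, V = 51.9 L, T = 380 K.
Step 2 (isothermal): W = P₁V₁ ln(V₂/V₁) = (13410) ln(22.3/51.9) = -11327 J.
W_total = 15966 − 11327 = 4639 J.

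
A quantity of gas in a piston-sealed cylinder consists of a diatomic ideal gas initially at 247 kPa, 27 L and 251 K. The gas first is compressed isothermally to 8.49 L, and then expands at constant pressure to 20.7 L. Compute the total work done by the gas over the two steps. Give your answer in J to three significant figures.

Step 1 (isothermal): W = P₁V₁ ln(V₂/V₁) = (6669) ln(8.49/27) = -7716 J.
After step 1: P = 785.5 kPa, V = 8.49 L, T = 251 K.
Step 2 (isobaric): W = PΔV = (785.5 kPa)(20.7 − 8.49 L) = 9591 J.
W_total = -7716 + 9591 = 1875 J.

W_total ≈ 1880 J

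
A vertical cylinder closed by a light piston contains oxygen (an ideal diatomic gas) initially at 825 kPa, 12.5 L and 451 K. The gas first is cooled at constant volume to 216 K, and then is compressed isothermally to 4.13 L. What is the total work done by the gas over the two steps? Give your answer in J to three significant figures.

Step 1 (isochoric): W = 0 (constant volume).
After step 1: P = 395.1 kPa (V unchanged).
Step 2 (isothermal): W = P₁V₁ ln(V₂/V₁) = (4939) ln(4.13/12.5) = -5470 J.
W_total = 0 − 5470 = -5470 J.

W_total ≈ -5470 J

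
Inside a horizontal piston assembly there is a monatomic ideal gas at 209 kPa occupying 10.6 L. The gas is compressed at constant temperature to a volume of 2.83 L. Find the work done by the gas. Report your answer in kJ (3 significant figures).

W ≈ -2.93 kJ

Isothermal: W = nRT ln(V₂/V₁) = P₁V₁ ln(V₂/V₁).
P₁V₁ = (209 kPa)(10.6 L) = 2215 J.
W = 2215 × ln(2.83/10.6) = 2215 × -1.321
W_by_gas = -2926 J.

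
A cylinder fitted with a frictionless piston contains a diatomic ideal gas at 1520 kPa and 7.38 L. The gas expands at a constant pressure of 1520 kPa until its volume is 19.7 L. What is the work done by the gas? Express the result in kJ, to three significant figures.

W ≈ 18.7 kJ

Isobaric: W = P ΔV.
W = (1520 kPa)(19.7 − 7.38 L) = (1520)(12.32) = 18726 J.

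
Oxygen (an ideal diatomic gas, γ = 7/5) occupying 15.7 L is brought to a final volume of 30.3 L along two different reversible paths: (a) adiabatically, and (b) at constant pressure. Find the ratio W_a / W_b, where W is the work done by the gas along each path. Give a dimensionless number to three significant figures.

Path (a) adiabatic: W = P₁V₁(1 − (V₁/V₂)^(γ−1))/(γ−1) → W_a/(P₁V₁) = 0.5781.
Path (b) isobaric: W = P₁(V₂ − V₁) → W_b/(P₁V₁) = 0.9299.
W_a / W_b = 0.5781 / 0.9299 = 0.6217.

W_a / W_b ≈ 0.622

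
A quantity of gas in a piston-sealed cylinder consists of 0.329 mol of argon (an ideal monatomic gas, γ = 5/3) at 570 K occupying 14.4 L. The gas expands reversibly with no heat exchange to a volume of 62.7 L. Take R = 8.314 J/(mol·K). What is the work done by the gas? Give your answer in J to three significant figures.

W ≈ 1460 J

Adiabatic: TV^(γ−1) = const with γ = 5/3.
T₂ = T₁ (V₁/V₂)^(γ−1) = 570 × (14.4/62.7)^0.667 = 570 × 0.375 = 213.8 K.
W_by = nCᵥ(T₁ − T₂) = (0.329)(12.47)(570 − 213.8) = 1462 J.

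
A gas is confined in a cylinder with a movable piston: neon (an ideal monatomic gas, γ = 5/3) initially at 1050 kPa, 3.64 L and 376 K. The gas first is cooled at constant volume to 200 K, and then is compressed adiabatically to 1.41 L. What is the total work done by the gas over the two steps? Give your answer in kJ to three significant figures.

Step 1 (isochoric): W = 0 (constant volume).
After step 1: P = 558.5 kPa (V unchanged).
Step 2 (adiabatic): W = (P₁V₁ − P₂V₂)/(γ−1) = (2033 − 3826)/0.667 = -2689 J.
W_total = 0 − 2689 = -2689 J.

W_total ≈ -2.69 kJ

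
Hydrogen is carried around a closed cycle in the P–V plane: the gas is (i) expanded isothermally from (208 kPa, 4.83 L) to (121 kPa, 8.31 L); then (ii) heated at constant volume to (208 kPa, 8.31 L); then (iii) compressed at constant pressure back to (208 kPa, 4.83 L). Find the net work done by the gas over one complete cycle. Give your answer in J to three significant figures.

Leg (i): W = PᵢVᵢ ln(V_f/Vᵢ) = (1005) ln(8.31/4.83) = 545.1 J.
Leg (ii): W = 0.
Leg (iii): W = PΔV = (208)(4.83 − 8.31) = -723.8 J.
W_net = 545.1 − 723.8 = -178.7 J.

W_net ≈ -179 J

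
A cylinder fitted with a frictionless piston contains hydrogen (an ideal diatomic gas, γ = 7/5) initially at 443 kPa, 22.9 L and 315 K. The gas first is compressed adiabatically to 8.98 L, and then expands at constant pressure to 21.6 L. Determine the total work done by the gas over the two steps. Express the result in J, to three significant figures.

Step 1 (adiabatic): W = (P₁V₁ − P₂V₂)/(γ−1) = (10145 − 14752)/0.4 = -11519 J.
After step 1: P = 1643 kPa, V = 8.98 L, T = 458.1 K.
Step 2 (isobaric): W = PΔV = (1643 kPa)(21.6 − 8.98 L) = 20732 J.
W_total = -11519 + 20732 = 9213 J.

W_total ≈ 9210 J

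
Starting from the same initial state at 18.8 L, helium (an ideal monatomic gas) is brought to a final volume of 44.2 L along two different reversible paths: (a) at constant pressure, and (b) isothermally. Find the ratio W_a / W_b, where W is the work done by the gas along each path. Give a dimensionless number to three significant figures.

W_a / W_b ≈ 1.58

Path (a) isobaric: W = P₁(V₂ − V₁) → W_a/(P₁V₁) = 1.351.
Path (b) isothermal: W = P₁V₁ ln(V₂/V₁) → W_b/(P₁V₁) = 0.8549.
W_a / W_b = 1.351 / 0.8549 = 1.58.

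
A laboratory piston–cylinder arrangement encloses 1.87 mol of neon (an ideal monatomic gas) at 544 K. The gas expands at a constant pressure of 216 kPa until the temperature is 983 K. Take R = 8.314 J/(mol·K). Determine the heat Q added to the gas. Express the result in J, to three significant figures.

Isobaric: W = nRΔT = (1.87)(8.314)(439) = 6825 J.
ΔU = nCᵥΔT with Cᵥ = 3R/2: ΔU = (1.87)(12.47)(439) = 10238 J.
Q = ΔU + W = 10238 + 6825 = 17063 J.

Q ≈ 17100 J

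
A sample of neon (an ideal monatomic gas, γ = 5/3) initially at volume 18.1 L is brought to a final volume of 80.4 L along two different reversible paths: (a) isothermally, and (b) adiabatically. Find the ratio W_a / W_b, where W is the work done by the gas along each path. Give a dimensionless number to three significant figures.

Path (a) isothermal: W = P₁V₁ ln(V₂/V₁) → W_a/(P₁V₁) = 1.491.
Path (b) adiabatic: W = P₁V₁(1 − (V₁/V₂)^(γ−1))/(γ−1) → W_b/(P₁V₁) = 0.9449.
W_a / W_b = 1.491 / 0.9449 = 1.578.

W_a / W_b ≈ 1.58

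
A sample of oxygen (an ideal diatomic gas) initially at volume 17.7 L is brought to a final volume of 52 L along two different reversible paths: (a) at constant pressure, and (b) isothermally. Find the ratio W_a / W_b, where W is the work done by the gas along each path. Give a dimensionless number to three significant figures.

W_a / W_b ≈ 1.80

Path (a) isobaric: W = P₁(V₂ − V₁) → W_a/(P₁V₁) = 1.938.
Path (b) isothermal: W = P₁V₁ ln(V₂/V₁) → W_b/(P₁V₁) = 1.078.
W_a / W_b = 1.938 / 1.078 = 1.798.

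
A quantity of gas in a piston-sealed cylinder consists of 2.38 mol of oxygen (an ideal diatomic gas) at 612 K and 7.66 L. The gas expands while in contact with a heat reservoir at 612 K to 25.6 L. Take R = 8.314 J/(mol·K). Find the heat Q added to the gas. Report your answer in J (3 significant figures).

Isothermal ⇒ ΔU = 0, so Q = W = nRT ln(V₂/V₁).
Q = (2.38)(8.314)(612) ln(25.6/7.66) = 12110 × 1.207 = 14611 J.

Q ≈ 14600 J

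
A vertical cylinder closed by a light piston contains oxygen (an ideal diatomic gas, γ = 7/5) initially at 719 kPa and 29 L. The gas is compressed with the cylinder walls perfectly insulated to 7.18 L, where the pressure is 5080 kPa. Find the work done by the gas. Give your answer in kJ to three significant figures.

W ≈ -39.1 kJ

Adiabatic: W = (P₁V₁ − P₂V₂)/(γ − 1) with γ = 7/5.
P₁V₁ = 20851 J, P₂V₂ = 36474 J.
W = (20851 − 36474) / 0.4 = -39059 J.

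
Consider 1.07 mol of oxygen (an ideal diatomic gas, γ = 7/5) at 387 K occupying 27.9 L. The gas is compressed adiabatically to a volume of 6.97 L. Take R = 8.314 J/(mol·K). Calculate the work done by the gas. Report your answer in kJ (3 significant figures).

W ≈ -6.38 kJ

Adiabatic: TV^(γ−1) = const with γ = 7/5.
T₂ = T₁ (V₁/V₂)^(γ−1) = 387 × (27.9/6.97)^0.4 = 387 × 1.742 = 674 K.
W_by = nCᵥ(T₁ − T₂) = (1.07)(20.79)(387 − 674) = -6383 J.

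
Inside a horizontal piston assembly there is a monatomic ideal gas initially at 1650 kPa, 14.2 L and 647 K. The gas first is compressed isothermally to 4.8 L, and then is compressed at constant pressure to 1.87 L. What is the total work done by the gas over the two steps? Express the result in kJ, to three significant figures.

W_total ≈ -39.7 kJ

Step 1 (isothermal): W = P₁V₁ ln(V₂/V₁) = (23430) ln(4.8/14.2) = -25413 J.
After step 1: P = 4881 kPa, V = 4.8 L, T = 647 K.
Step 2 (isobaric): W = PΔV = (4881 kPa)(1.87 − 4.8 L) = -14302 J.
W_total = -25413 − 14302 = -39715 J.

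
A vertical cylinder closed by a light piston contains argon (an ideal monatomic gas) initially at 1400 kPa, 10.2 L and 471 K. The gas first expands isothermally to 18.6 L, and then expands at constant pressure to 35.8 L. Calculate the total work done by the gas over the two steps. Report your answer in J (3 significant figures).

Step 1 (isothermal): W = P₁V₁ ln(V₂/V₁) = (14280) ln(18.6/10.2) = 8579 J.
After step 1: P = 767.7 kPa, V = 18.6 L, T = 471 K.
Step 2 (isobaric): W = PΔV = (767.7 kPa)(35.8 − 18.6 L) = 13205 J.
W_total = 8579 + 13205 = 21784 J.

W_total ≈ 21800 J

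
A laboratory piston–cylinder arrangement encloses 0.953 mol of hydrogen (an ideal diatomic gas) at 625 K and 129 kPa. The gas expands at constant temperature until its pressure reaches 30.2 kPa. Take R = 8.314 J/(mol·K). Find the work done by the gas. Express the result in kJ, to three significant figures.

W ≈ 7.19 kJ

Isothermal process: W = nRT ln(V₂/V₁) = nRT ln(P₁/P₂).
W = (0.953)(8.314)(625) × ln(129/30.2)
  = 4952 × ln(4.272) = 4952 × 1.452
W_by_gas = 7190 J.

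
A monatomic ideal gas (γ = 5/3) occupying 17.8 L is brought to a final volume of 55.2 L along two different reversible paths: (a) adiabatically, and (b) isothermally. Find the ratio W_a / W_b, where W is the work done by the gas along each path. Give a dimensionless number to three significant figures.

Path (a) adiabatic: W = P₁V₁(1 − (V₁/V₂)^(γ−1))/(γ−1) → W_a/(P₁V₁) = 0.7946.
Path (b) isothermal: W = P₁V₁ ln(V₂/V₁) → W_b/(P₁V₁) = 1.132.
W_a / W_b = 0.7946 / 1.132 = 0.7021.

W_a / W_b ≈ 0.702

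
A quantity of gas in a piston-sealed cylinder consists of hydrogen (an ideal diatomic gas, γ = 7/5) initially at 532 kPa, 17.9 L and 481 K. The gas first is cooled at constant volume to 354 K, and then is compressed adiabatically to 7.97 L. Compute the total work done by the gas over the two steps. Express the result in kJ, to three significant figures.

W_total ≈ -6.70 kJ

Step 1 (isochoric): W = 0 (constant volume).
After step 1: P = 391.5 kPa (V unchanged).
Step 2 (adiabatic): W = (P₁V₁ − P₂V₂)/(γ−1) = (7008 − 9687)/0.4 = -6696 J.
W_total = 0 − 6696 = -6696 J.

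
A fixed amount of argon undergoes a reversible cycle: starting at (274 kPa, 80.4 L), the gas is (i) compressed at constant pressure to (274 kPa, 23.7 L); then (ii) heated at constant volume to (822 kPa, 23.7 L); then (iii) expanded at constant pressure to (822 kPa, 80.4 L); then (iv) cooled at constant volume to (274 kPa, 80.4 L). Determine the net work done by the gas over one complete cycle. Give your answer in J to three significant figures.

W_net ≈ 31100 J

Constant-volume legs do no work.
W(i) = (274)(23.7 − 80.4) = -15536 J; W(iii) = (822)(80.4 − 23.7) = 46607 J.
W_net = -15536 + 46607 = 31072 J (the clockwise enclosed area).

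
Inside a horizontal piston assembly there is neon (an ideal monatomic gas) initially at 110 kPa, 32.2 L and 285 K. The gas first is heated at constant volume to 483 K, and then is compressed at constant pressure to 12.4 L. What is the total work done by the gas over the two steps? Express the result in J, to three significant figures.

W_total ≈ -3690 J

Step 1 (isochoric): W = 0 (constant volume).
After step 1: P = 186.4 kPa (V unchanged).
Step 2 (isobaric): W = PΔV = (186.4 kPa)(12.4 − 32.2 L) = -3691 J.
W_total = 0 − 3691 = -3691 J.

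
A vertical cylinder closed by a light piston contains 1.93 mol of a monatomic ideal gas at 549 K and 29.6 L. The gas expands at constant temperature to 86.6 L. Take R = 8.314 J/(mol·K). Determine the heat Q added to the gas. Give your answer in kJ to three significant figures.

Isothermal ⇒ ΔU = 0, so Q = W = nRT ln(V₂/V₁).
Q = (1.93)(8.314)(549) ln(86.6/29.6) = 8809 × 1.074 = 9457 J.

Q ≈ 9.46 kJ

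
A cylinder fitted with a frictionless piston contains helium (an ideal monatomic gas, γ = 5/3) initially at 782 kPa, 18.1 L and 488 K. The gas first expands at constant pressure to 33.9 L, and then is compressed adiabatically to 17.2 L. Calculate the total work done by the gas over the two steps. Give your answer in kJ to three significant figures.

W_total ≈ -10.4 kJ

Step 1 (isobaric): W = PΔV = (782 kPa)(33.9 − 18.1 L) = 12356 J.
After step 1: P = 782 kPa, V = 33.9 L, T = 914 K.
Step 2 (adiabatic): W = (P₁V₁ − P₂V₂)/(γ−1) = (26510 − 41673)/0.667 = -22745 J.
W_total = 12356 − 22745 = -10389 J.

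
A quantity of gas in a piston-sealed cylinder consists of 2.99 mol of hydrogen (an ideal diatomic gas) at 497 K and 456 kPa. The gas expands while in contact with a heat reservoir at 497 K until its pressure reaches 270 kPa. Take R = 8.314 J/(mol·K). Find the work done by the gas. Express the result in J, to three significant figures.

W ≈ 6470 J

Isothermal process: W = nRT ln(V₂/V₁) = nRT ln(P₁/P₂).
W = (2.99)(8.314)(497) × ln(456/270)
  = 12355 × ln(1.689) = 12355 × 0.5241
W_by_gas = 6475 J.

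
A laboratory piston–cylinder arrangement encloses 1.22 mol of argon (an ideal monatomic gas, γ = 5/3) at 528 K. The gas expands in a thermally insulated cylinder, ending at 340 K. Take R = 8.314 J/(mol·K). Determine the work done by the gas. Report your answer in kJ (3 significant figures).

W ≈ 2.86 kJ

Adiabatic ⇒ Q = 0, so W_by = −ΔU = nCᵥ(T₁ − T₂).
Cᵥ = 3R/2 = 12.47 J/(mol·K).
W = (1.22)(12.47)(528 − 340) = 2860 J.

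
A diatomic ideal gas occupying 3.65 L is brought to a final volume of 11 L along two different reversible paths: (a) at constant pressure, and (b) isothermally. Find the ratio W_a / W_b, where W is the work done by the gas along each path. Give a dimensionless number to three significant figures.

W_a / W_b ≈ 1.83

Path (a) isobaric: W = P₁(V₂ − V₁) → W_a/(P₁V₁) = 2.014.
Path (b) isothermal: W = P₁V₁ ln(V₂/V₁) → W_b/(P₁V₁) = 1.103.
W_a / W_b = 2.014 / 1.103 = 1.825.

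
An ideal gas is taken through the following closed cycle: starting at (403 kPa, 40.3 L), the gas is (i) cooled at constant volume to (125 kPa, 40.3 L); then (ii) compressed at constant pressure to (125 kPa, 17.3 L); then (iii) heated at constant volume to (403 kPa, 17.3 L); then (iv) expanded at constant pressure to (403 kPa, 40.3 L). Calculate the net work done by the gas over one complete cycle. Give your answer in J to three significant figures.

W_net ≈ 6390 J

Constant-volume legs do no work.
W(ii) = (125)(17.3 − 40.3) = -2875 J; W(iv) = (403)(40.3 − 17.3) = 9269 J.
W_net = -2875 + 9269 = 6394 J (the clockwise enclosed area).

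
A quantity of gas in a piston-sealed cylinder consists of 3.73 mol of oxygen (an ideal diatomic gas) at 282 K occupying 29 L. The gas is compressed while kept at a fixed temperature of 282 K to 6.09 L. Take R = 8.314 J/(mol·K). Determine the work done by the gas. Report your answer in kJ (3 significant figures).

W ≈ -13.6 kJ

Isothermal: W = nRT ln(V₂/V₁).
W = (3.73)(8.314)(282) × ln(6.09/29)
  = 8745 × -1.561
W_by_gas = -13648 J.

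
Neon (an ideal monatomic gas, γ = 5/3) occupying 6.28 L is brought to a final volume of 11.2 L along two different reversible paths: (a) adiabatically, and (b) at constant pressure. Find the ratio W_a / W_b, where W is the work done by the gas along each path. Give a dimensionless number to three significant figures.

W_a / W_b ≈ 0.613

Path (a) adiabatic: W = P₁V₁(1 − (V₁/V₂)^(γ−1))/(γ−1) → W_a/(P₁V₁) = 0.48.
Path (b) isobaric: W = P₁(V₂ − V₁) → W_b/(P₁V₁) = 0.7834.
W_a / W_b = 0.48 / 0.7834 = 0.6127.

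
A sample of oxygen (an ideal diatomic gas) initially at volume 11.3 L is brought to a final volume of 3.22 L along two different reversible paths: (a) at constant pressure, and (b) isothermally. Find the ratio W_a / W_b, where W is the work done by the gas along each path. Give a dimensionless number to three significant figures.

W_a / W_b ≈ 0.570

Path (a) isobaric: W = P₁(V₂ − V₁) → W_a/(P₁V₁) = -0.715.
Path (b) isothermal: W = P₁V₁ ln(V₂/V₁) → W_b/(P₁V₁) = -1.255.
W_a / W_b = -0.715 / -1.255 = 0.5696.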